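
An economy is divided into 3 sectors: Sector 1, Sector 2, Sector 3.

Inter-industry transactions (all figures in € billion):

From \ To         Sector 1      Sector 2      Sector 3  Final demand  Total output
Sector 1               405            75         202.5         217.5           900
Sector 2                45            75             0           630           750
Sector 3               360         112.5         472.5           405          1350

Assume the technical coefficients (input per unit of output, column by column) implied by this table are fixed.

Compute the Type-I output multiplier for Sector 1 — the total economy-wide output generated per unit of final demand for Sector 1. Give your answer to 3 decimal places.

m_1 = 3.740

Technical coefficients a_ij = z_ij / X_j:
  a_11 = 405/900 = 0.45, a_21 = 45/900 = 0.05, a_31 = 360/900 = 0.40
  a_12 = 75/750 = 0.10, a_22 = 75/750 = 0.10, a_32 = 112.5/750 = 0.15
  a_13 = 202.5/1350 = 0.15, a_23 = 0/1350 = 0.00, a_33 = 472.5/1350 = 0.35
I − A =
  [   0.55    -0.10    -0.15]
  [  -0.05     0.90     0.00]
  [  -0.40    -0.15     0.65]
Cofactors of I−A, C_ij = (−1)^(i+j)·(minor ij) (rows/columns in the sector order above):
  C_11 = (0.90)(0.65) − (0.00)(-0.15) = 0.5850
  C_12 = −[(-0.05)(0.65) − (0.00)(-0.40)] = 0.0325
  C_13 = (-0.05)(-0.15) − (0.90)(-0.40) = 0.3675
  C_21 = −[(-0.10)(0.65) − (-0.15)(-0.15)] = 0.0875
  C_22 = (0.55)(0.65) − (-0.15)(-0.40) = 0.2975
  C_23 = −[(0.55)(-0.15) − (-0.10)(-0.40)] = 0.1225
  C_31 = (-0.10)(0.00) − (-0.15)(0.90) = 0.1350
  C_32 = −[(0.55)(0.00) − (-0.15)(-0.05)] = 0.0075
  C_33 = (0.55)(0.90) − (-0.10)(-0.05) = 0.4900
det(I−A) = Σ_j (I−A)_1j·C_1j = (0.55)(0.5850) + (-0.10)(0.0325) + (-0.15)(0.3675) = 0.263375
adj(I−A) = Cᵀ =
  [ 0.5850   0.0875   0.1350]
  [ 0.0325   0.2975   0.0075]
  [ 0.3675   0.1225   0.4900]
(I − A)⁻¹ = adj(I−A) / det(I−A) ≈
  [   2.2212     0.3322     0.5126]
  [   0.1234     1.1296     0.0285]
  [   1.3953     0.4651     1.8605]
The output multiplier for sector j is the column-j sum of the Leontief inverse (I − A)⁻¹ = adj(I−A) / det(I−A).
Column 1 of adj(I−A): (0.5850, 0.0325, 0.3675); det(I−A) = 0.263375.
m_1 = (0.5850 + 0.0325 + 0.3675) / 0.263375 = 0.985 / 0.263375 ≈ 3.740.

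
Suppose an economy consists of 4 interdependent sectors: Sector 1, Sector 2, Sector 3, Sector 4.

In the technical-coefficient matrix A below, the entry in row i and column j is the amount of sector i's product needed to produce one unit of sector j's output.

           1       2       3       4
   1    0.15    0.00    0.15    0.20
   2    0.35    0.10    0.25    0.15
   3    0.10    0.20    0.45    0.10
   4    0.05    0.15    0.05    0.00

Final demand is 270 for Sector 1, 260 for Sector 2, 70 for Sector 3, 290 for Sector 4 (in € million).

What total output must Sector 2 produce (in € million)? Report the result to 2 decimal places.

I − A =
  [   0.85     0.00    -0.15    -0.20]
  [  -0.35     0.90    -0.25    -0.15]
  [  -0.10    -0.20     0.55    -0.10]
  [  -0.05    -0.15    -0.05     1.00]
Compute the cofactors C_ij = (−1)^(i+j)·(3×3 minor ij) of I−A; the adjugate is their transpose:
adj(I−A) = Cᵀ =
  [ 0.422875   0.050750   0.148125   0.107000]
  [ 0.221875   0.441000   0.273500   0.137875]
  [ 0.169000   0.183750   0.726375   0.134000]
  [ 0.062875   0.077875   0.084750   0.354250]
det(I−A) = Σ_j (I−A)_1j·C_1j = (0.85)(0.422875) + (0.00)(0.221875) + (-0.15)(0.169000) + (-0.20)(0.062875) = 0.32151875
(I − A)⁻¹ = adj(I−A) / det(I−A) ≈
  [   1.3152     0.1578     0.4607     0.3328]
  [   0.6901     1.3716     0.8507     0.4288]
  [   0.5256     0.5715     2.2592     0.4168]
  [   0.1956     0.2422     0.2636     1.1018]
x = (I − A)⁻¹ d = adj(I−A)·d / det(I−A), with det(I−A) = 0.32151875:
  x_1 = (0.422875·270 + 0.050750·260 + 0.148125·70 + 0.107000·290) / 0.32151875 = 168.77 / 0.32151875 ≈ 524.91
  x_2 = (0.221875·270 + 0.441000·260 + 0.273500·70 + 0.137875·290) / 0.32151875 = 233.695 / 0.32151875 ≈ 726.85
  x_3 = (0.169000·270 + 0.183750·260 + 0.726375·70 + 0.134000·290) / 0.32151875 = 183.11125 / 0.32151875 ≈ 569.52
  x_4 = (0.062875·270 + 0.077875·260 + 0.084750·70 + 0.354250·290) / 0.32151875 = 145.88875 / 0.32151875 ≈ 453.75

x_2 = 726.85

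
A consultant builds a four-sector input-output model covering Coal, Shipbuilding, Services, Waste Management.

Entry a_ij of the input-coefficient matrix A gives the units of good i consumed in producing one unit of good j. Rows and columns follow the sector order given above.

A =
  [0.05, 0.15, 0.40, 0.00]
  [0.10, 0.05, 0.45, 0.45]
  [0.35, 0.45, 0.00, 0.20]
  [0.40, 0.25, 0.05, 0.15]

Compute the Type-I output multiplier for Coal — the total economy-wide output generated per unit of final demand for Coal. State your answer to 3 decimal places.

I − A =
  [   0.95    -0.15    -0.40     0.00]
  [  -0.10     0.95    -0.45    -0.45]
  [  -0.35    -0.45     1.00    -0.20]
  [  -0.40    -0.25    -0.05     0.85]
Compute the cofactors C_ij = (−1)^(i+j)·(3×3 minor ij) of I−A; the adjugate is their transpose:
adj(I−A) = Cᵀ =
  [ 0.48075   0.29900   0.33875   0.23800]
  [ 0.44175   0.64700   0.49075   0.45800]
  [ 0.44350   0.46750   0.62050   0.39350]
  [ 0.38225   0.35850   0.34025   0.52050]
det(I−A) = Σ_j (I−A)_1j·C_1j = (0.95)(0.48075) + (-0.15)(0.44175) + (-0.40)(0.44350) + (0.00)(0.38225) = 0.21305
(I − A)⁻¹ = adj(I−A) / det(I−A) ≈
  [   2.2565     1.4034     1.5900     1.1171]
  [   2.0735     3.0368     2.3034     2.1497]
  [   2.0817     2.1943     2.9125     1.8470]
  [   1.7942     1.6827     1.5970     2.4431]
The output multiplier for sector j is the column-j sum of the Leontief inverse (I − A)⁻¹ = adj(I−A) / det(I−A).
Column 1 of adj(I−A): (0.48075, 0.44175, 0.44350, 0.38225); det(I−A) = 0.21305.
m_1 = (0.48075 + 0.44175 + 0.44350 + 0.38225) / 0.21305 = 1.74825 / 0.21305 ≈ 8.206.

m_1 = 8.206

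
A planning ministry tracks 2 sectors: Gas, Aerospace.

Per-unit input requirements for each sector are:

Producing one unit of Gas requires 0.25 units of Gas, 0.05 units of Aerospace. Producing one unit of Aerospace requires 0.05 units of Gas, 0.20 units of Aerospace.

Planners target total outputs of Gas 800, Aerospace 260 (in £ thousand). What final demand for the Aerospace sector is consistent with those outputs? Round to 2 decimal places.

d_A = 168.00

I − A =
  [   0.75    -0.05]
  [  -0.05     0.80]
d = (I − A) x:
  d_G = (+0.75)·800 + (-0.05)·260 = 587.00
  d_A = (-0.05)·800 + (+0.80)·260 = 168.00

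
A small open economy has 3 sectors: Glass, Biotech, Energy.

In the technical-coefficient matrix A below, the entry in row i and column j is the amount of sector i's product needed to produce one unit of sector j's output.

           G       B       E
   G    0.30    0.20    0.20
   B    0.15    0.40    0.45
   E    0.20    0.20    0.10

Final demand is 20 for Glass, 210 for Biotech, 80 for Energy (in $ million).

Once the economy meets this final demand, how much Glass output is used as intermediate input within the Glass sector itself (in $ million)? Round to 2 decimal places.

I − A =
  [   0.70    -0.20    -0.20]
  [  -0.15     0.60    -0.45]
  [  -0.20    -0.20     0.90]
Cofactors of I−A, C_ij = (−1)^(i+j)·(minor ij) (rows/columns in the sector order above):
  C_11 = (0.60)(0.90) − (-0.45)(-0.20) = 0.4500
  C_12 = −[(-0.15)(0.90) − (-0.45)(-0.20)] = 0.2250
  C_13 = (-0.15)(-0.20) − (0.60)(-0.20) = 0.1500
  C_21 = −[(-0.20)(0.90) − (-0.20)(-0.20)] = 0.2200
  C_22 = (0.70)(0.90) − (-0.20)(-0.20) = 0.5900
  C_23 = −[(0.70)(-0.20) − (-0.20)(-0.20)] = 0.1800
  C_31 = (-0.20)(-0.45) − (-0.20)(0.60) = 0.2100
  C_32 = −[(0.70)(-0.45) − (-0.20)(-0.15)] = 0.3450
  C_33 = (0.70)(0.60) − (-0.20)(-0.15) = 0.3900
det(I−A) = Σ_j (I−A)_1j·C_1j = (0.70)(0.4500) + (-0.20)(0.2250) + (-0.20)(0.1500) = 0.2400
adj(I−A) = Cᵀ =
  [ 0.4500   0.2200   0.2100]
  [ 0.2250   0.5900   0.3450]
  [ 0.1500   0.1800   0.3900]
(I − A)⁻¹ = adj(I−A) / det(I−A) ≈
  [   1.8750     0.9167     0.8750]
  [   0.9375     2.4583     1.4375]
  [   0.6250     0.7500     1.6250]
First solve x = (I − A)⁻¹ d = adj(I−A)·d / det(I−A); in particular x_G = (0.4500·20 + 0.2200·210 + 0.2100·80) / 0.2400 = 72.00 / 0.2400 = 300.0000.
Intermediate flow from G to G: z_GG = a_GG · x_G = 0.30 × 72.00 / 0.2400 = 21.60 / 0.2400 = 90.00.

z_GG = 90.00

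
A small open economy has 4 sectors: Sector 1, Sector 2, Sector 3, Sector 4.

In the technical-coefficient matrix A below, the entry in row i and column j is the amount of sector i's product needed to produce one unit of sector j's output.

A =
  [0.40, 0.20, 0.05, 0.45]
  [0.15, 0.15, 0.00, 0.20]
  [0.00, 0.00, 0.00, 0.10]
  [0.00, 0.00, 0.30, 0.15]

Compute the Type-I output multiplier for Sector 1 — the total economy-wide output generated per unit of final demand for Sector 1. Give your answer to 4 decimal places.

m_1 = 2.0833

I − A =
  [   0.60    -0.20    -0.05    -0.45]
  [  -0.15     0.85     0.00    -0.20]
  [   0.00     0.00     1.00    -0.10]
  [   0.00     0.00    -0.30     0.85]
Compute the cofactors C_ij = (−1)^(i+j)·(3×3 minor ij) of I−A; the adjugate is their transpose:
adj(I−A) = Cᵀ =
  [ 0.697000   0.164000   0.162875   0.426750]
  [ 0.123000   0.492000   0.062625   0.188250]
  [ 0.000000   0.000000   0.408000   0.048000]
  [ 0.000000   0.000000   0.144000   0.480000]
det(I−A) = Σ_j (I−A)_1j·C_1j = (0.60)(0.697000) + (-0.20)(0.123000) + (-0.05)(0.000000) + (-0.45)(0.000000) = 0.3936
(I − A)⁻¹ = adj(I−A) / det(I−A) ≈
  [   1.77083     0.41667     0.41381     1.08422]
  [   0.31250     1.25000     0.15911     0.47828]
  [   0.00000     0.00000     1.03659     0.12195]
  [   0.00000     0.00000     0.36585     1.21951]
The output multiplier for sector j is the column-j sum of the Leontief inverse (I − A)⁻¹ = adj(I−A) / det(I−A).
Column 1 of adj(I−A): (0.697000, 0.123000, 0.000000, 0.000000); det(I−A) = 0.3936.
m_1 = (0.697000 + 0.123000 + 0.000000 + 0.000000) / 0.3936 = 0.82 / 0.3936 ≈ 2.0833.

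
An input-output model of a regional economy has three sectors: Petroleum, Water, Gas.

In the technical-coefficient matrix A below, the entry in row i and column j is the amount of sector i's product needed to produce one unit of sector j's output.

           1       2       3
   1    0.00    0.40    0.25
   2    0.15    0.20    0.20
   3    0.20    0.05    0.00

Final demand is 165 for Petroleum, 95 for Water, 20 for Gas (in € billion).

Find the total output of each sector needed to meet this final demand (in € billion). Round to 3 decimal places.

I − A =
  [   1.00    -0.40    -0.25]
  [  -0.15     0.80    -0.20]
  [  -0.20    -0.05     1.00]
Cofactors of I−A, C_ij = (−1)^(i+j)·(minor ij) (rows/columns in the sector order above):
  C_11 = (0.80)(1.00) − (-0.20)(-0.05) = 0.7900
  C_12 = −[(-0.15)(1.00) − (-0.20)(-0.20)] = 0.1900
  C_13 = (-0.15)(-0.05) − (0.80)(-0.20) = 0.1675
  C_21 = −[(-0.40)(1.00) − (-0.25)(-0.05)] = 0.4125
  C_22 = (1.00)(1.00) − (-0.25)(-0.20) = 0.9500
  C_23 = −[(1.00)(-0.05) − (-0.40)(-0.20)] = 0.1300
  C_31 = (-0.40)(-0.20) − (-0.25)(0.80) = 0.2800
  C_32 = −[(1.00)(-0.20) − (-0.25)(-0.15)] = 0.2375
  C_33 = (1.00)(0.80) − (-0.40)(-0.15) = 0.7400
det(I−A) = Σ_j (I−A)_1j·C_1j = (1.00)(0.7900) + (-0.40)(0.1900) + (-0.25)(0.1675) = 0.672125
adj(I−A) = Cᵀ =
  [ 0.7900   0.4125   0.2800]
  [ 0.1900   0.9500   0.2375]
  [ 0.1675   0.1300   0.7400]
(I − A)⁻¹ = adj(I−A) / det(I−A) ≈
  [   1.1754     0.6137     0.4166]
  [   0.2827     1.4134     0.3534]
  [   0.2492     0.1934     1.1010]
x = (I − A)⁻¹ d = adj(I−A)·d / det(I−A), with det(I−A) = 0.672125:
  x_1 = (0.7900·165 + 0.4125·95 + 0.2800·20) / 0.672125 = 175.1375 / 0.672125 ≈ 260.573
  x_2 = (0.1900·165 + 0.9500·95 + 0.2375·20) / 0.672125 = 126.35 / 0.672125 ≈ 187.986
  x_3 = (0.1675·165 + 0.1300·95 + 0.7400·20) / 0.672125 = 54.7875 / 0.672125 ≈ 81.514

x_1 = 260.573, x_2 = 187.986, x_3 = 81.514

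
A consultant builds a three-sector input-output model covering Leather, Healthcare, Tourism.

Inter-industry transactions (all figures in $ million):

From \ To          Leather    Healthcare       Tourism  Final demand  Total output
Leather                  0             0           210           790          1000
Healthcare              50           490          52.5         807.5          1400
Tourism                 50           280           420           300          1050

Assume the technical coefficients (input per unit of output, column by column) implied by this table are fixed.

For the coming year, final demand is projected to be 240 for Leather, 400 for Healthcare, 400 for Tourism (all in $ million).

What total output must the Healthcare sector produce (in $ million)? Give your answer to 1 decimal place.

x_H = 720.9

Technical coefficients a_ij = z_ij / X_j:
  a_LL = 0/1000 = 0.00, a_HL = 50/1000 = 0.05, a_TL = 50/1000 = 0.05
  a_LH = 0/1400 = 0.00, a_HH = 490/1400 = 0.35, a_TH = 280/1400 = 0.20
  a_LT = 210/1050 = 0.20, a_HT = 52.5/1050 = 0.05, a_TT = 420/1050 = 0.40
I − A =
  [   1.00     0.00    -0.20]
  [  -0.05     0.65    -0.05]
  [  -0.05    -0.20     0.60]
Cofactors of I−A, C_ij = (−1)^(i+j)·(minor ij) (rows/columns in the sector order above):
  C_11 = (0.65)(0.60) − (-0.05)(-0.20) = 0.3800
  C_12 = −[(-0.05)(0.60) − (-0.05)(-0.05)] = 0.0325
  C_13 = (-0.05)(-0.20) − (0.65)(-0.05) = 0.0425
  C_21 = −[(0.00)(0.60) − (-0.20)(-0.20)] = 0.0400
  C_22 = (1.00)(0.60) − (-0.20)(-0.05) = 0.5900
  C_23 = −[(1.00)(-0.20) − (0.00)(-0.05)] = 0.2000
  C_31 = (0.00)(-0.05) − (-0.20)(0.65) = 0.1300
  C_32 = −[(1.00)(-0.05) − (-0.20)(-0.05)] = 0.0600
  C_33 = (1.00)(0.65) − (0.00)(-0.05) = 0.6500
det(I−A) = Σ_j (I−A)_1j·C_1j = (1.00)(0.3800) + (0.00)(0.0325) + (-0.20)(0.0425) = 0.3715
adj(I−A) = Cᵀ =
  [ 0.3800   0.0400   0.1300]
  [ 0.0325   0.5900   0.0600]
  [ 0.0425   0.2000   0.6500]
(I − A)⁻¹ = adj(I−A) / det(I−A) ≈
  [   1.0229     0.1077     0.3499]
  [   0.0875     1.5882     0.1615]
  [   0.1144     0.5384     1.7497]
x = (I − A)⁻¹ d = adj(I−A)·d / det(I−A), with det(I−A) = 0.3715:
  x_L = (0.3800·240 + 0.0400·400 + 0.1300·400) / 0.3715 = 159.20 / 0.3715 ≈ 428.5
  x_H = (0.0325·240 + 0.5900·400 + 0.0600·400) / 0.3715 = 267.80 / 0.3715 ≈ 720.9
  x_T = (0.0425·240 + 0.2000·400 + 0.6500·400) / 0.3715 = 350.20 / 0.3715 ≈ 942.7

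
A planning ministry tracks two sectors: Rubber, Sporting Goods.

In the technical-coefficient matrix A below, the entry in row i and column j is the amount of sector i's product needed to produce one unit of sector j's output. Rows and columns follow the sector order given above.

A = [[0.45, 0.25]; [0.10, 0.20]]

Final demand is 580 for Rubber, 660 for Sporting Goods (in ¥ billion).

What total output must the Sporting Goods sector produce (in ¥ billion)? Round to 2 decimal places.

x_S = 1014.46

I − A =
  [   0.55    -0.25]
  [  -0.10     0.80]
det(I−A) = (0.55)(0.80) − (-0.25)(-0.10) = 0.4150
adj(I−A) = [[0.80, 0.25], [0.10, 0.55]]
(I − A)⁻¹ = adj(I−A) / det(I−A) ≈
  [   1.9277     0.6024]
  [   0.2410     1.3253]
x = (I − A)⁻¹ d = adj(I−A)·d / det(I−A), with det(I−A) = 0.4150:
  x_R = (0.80·580 + 0.25·660) / 0.4150 = 629.00 / 0.4150 ≈ 1515.66
  x_S = (0.10·580 + 0.55·660) / 0.4150 = 421.00 / 0.4150 ≈ 1014.46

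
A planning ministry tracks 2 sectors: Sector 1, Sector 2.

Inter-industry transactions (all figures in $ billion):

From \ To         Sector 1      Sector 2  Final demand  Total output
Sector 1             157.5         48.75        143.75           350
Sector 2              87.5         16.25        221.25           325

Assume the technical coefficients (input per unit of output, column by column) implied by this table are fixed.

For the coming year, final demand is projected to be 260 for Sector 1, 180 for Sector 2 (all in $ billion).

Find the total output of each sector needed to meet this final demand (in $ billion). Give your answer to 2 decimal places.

Technical coefficients a_ij = z_ij / X_j:
  a_11 = 157.5/350 = 0.45, a_21 = 87.5/350 = 0.25
  a_12 = 48.75/325 = 0.15, a_22 = 16.25/325 = 0.05
I − A =
  [   0.55    -0.15]
  [  -0.25     0.95]
det(I−A) = (0.55)(0.95) − (-0.15)(-0.25) = 0.4850
adj(I−A) = [[0.95, 0.15], [0.25, 0.55]]
(I − A)⁻¹ = adj(I−A) / det(I−A) ≈
  [   1.9588     0.3093]
  [   0.5155     1.1340]
x = (I − A)⁻¹ d = adj(I−A)·d / det(I−A), with det(I−A) = 0.4850:
  x_1 = (0.95·260 + 0.15·180) / 0.4850 = 274.00 / 0.4850 ≈ 564.95
  x_2 = (0.25·260 + 0.55·180) / 0.4850 = 164.00 / 0.4850 ≈ 338.14

x_1 = 564.95, x_2 = 338.14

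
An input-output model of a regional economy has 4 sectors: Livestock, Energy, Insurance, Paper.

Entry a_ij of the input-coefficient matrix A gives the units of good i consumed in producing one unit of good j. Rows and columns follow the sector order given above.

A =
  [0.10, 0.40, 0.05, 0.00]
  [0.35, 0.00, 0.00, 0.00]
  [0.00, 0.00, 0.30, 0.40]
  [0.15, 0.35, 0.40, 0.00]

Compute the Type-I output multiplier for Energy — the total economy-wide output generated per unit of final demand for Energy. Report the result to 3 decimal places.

m_2 = 2.762

I − A =
  [   0.90    -0.40    -0.05     0.00]
  [  -0.35     1.00     0.00     0.00]
  [   0.00     0.00     0.70    -0.40]
  [  -0.15    -0.35    -0.40     1.00]
Compute the cofactors C_ij = (−1)^(i+j)·(3×3 minor ij) of I−A; the adjugate is their transpose:
adj(I−A) = Cᵀ =
  [ 0.540000   0.223000   0.050000   0.020000]
  [ 0.189000   0.483000   0.017500   0.007000]
  [ 0.109000   0.150000   0.760000   0.304000]
  [ 0.190750   0.262500   0.317625   0.532000]
det(I−A) = Σ_j (I−A)_1j·C_1j = (0.90)(0.540000) + (-0.40)(0.189000) + (-0.05)(0.109000) + (0.00)(0.190750) = 0.40495
(I − A)⁻¹ = adj(I−A) / det(I−A) ≈
  [   1.3335     0.5507     0.1235     0.0494]
  [   0.4667     1.1927     0.0432     0.0173]
  [   0.2692     0.3704     1.8768     0.7507]
  [   0.4710     0.6482     0.7844     1.3137]
The output multiplier for sector j is the column-j sum of the Leontief inverse (I − A)⁻¹ = adj(I−A) / det(I−A).
Column 2 of adj(I−A): (0.223000, 0.483000, 0.150000, 0.262500); det(I−A) = 0.40495.
m_2 = (0.223000 + 0.483000 + 0.150000 + 0.262500) / 0.40495 = 1.1185 / 0.40495 ≈ 2.762.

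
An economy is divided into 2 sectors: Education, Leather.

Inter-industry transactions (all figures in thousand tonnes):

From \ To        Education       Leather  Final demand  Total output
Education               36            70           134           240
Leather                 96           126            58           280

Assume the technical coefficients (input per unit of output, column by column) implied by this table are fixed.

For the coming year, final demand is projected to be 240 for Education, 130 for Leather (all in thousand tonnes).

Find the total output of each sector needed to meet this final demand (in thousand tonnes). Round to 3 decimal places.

Technical coefficients a_ij = z_ij / X_j:
  a_11 = 36/240 = 0.15, a_21 = 96/240 = 0.40
  a_12 = 70/280 = 0.25, a_22 = 126/280 = 0.45
I − A =
  [   0.85    -0.25]
  [  -0.40     0.55]
det(I−A) = (0.85)(0.55) − (-0.25)(-0.40) = 0.3675
adj(I−A) = [[0.55, 0.25], [0.40, 0.85]]
(I − A)⁻¹ = adj(I−A) / det(I−A) ≈
  [   1.4966     0.6803]
  [   1.0884     2.3129]
x = (I − A)⁻¹ d = adj(I−A)·d / det(I−A), with det(I−A) = 0.3675:
  x_1 = (0.55·240 + 0.25·130) / 0.3675 = 164.50 / 0.3675 ≈ 447.619
  x_2 = (0.40·240 + 0.85·130) / 0.3675 = 206.50 / 0.3675 ≈ 561.905

x_1 = 447.619, x_2 = 561.905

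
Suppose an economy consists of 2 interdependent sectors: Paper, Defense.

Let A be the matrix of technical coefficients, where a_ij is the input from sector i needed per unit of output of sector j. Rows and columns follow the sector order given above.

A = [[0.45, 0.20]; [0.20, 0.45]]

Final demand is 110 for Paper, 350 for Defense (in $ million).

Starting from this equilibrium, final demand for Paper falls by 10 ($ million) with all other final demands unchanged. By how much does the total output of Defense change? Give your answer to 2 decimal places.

Δx_D = -7.62

I − A =
  [   0.55    -0.20]
  [  -0.20     0.55]
det(I−A) = (0.55)(0.55) − (-0.20)(-0.20) = 0.2625
adj(I−A) = [[0.55, 0.20], [0.20, 0.55]]
(I − A)⁻¹ = adj(I−A) / det(I−A) ≈
  [   2.0952     0.7619]
  [   0.7619     2.0952]
Δx = (I − A)⁻¹ Δd with Δd having -10 in the Paper component and 0 elsewhere.
So Δx_D = L_DP · (-10), where L_DP = adj(I−A)_DP / det(I−A) = 0.20 / 0.2625.
Δx_D = 0.20 × (-10) / 0.2625 = -2.00 / 0.2625 ≈ -7.62.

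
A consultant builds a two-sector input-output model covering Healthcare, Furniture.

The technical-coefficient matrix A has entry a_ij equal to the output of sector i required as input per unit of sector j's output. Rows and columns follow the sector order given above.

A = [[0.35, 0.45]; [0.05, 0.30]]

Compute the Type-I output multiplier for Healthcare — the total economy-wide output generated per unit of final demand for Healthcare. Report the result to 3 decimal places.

m_1 = 1.734

I − A =
  [   0.65    -0.45]
  [  -0.05     0.70]
det(I−A) = (0.65)(0.70) − (-0.45)(-0.05) = 0.4325
adj(I−A) = [[0.70, 0.45], [0.05, 0.65]]
(I − A)⁻¹ = adj(I−A) / det(I−A) ≈
  [   1.6185     1.0405]
  [   0.1156     1.5029]
The output multiplier for sector j is the column-j sum of the Leontief inverse (I − A)⁻¹ = adj(I−A) / det(I−A).
Column 1 of adj(I−A): (0.70, 0.05); det(I−A) = 0.4325.
m_1 = (0.70 + 0.05) / 0.4325 = 0.75 / 0.4325 ≈ 1.734.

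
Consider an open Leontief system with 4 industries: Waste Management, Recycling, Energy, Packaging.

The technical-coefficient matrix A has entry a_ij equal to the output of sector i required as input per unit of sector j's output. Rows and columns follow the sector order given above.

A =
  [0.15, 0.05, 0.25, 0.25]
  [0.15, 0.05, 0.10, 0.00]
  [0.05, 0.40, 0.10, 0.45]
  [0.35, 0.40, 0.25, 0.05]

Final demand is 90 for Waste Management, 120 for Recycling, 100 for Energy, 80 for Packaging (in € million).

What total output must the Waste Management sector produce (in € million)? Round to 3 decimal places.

I − A =
  [   0.85    -0.05    -0.25    -0.25]
  [  -0.15     0.95    -0.10     0.00]
  [  -0.05    -0.40     0.90    -0.45]
  [  -0.35    -0.40    -0.25     0.95]
Compute the cofactors C_ij = (−1)^(i+j)·(3×3 minor ij) of I−A; the adjugate is their transpose:
adj(I−A) = Cᵀ =
  [ 0.649375   0.292125   0.299750   0.312875]
  [ 0.131875   0.498000   0.117000   0.090125]
  [ 0.278750   0.456250   0.661875   0.386875]
  [ 0.368125   0.437375   0.333875   0.658875]
det(I−A) = Σ_j (I−A)_1j·C_1j = (0.85)(0.649375) + (-0.05)(0.131875) + (-0.25)(0.278750) + (-0.25)(0.368125) = 0.38365625
(I − A)⁻¹ = adj(I−A) / det(I−A) ≈
  [   1.6926     0.7614     0.7813     0.8155]
  [   0.3437     1.2980     0.3050     0.2349]
  [   0.7266     1.1892     1.7252     1.0084]
  [   0.9595     1.1400     0.8702     1.7174]
x = (I − A)⁻¹ d = adj(I−A)·d / det(I−A), with det(I−A) = 0.38365625:
  x_W = (0.649375·90 + 0.292125·120 + 0.299750·100 + 0.312875·80) / 0.38365625 = 148.50375 / 0.38365625 ≈ 387.075
  x_R = (0.131875·90 + 0.498000·120 + 0.117000·100 + 0.090125·80) / 0.38365625 = 90.53875 / 0.38365625 ≈ 235.989
  x_E = (0.278750·90 + 0.456250·120 + 0.661875·100 + 0.386875·80) / 0.38365625 = 176.975 / 0.38365625 ≈ 461.285
  x_P = (0.368125·90 + 0.437375·120 + 0.333875·100 + 0.658875·80) / 0.38365625 = 171.71375 / 0.38365625 ≈ 447.572

x_W = 387.075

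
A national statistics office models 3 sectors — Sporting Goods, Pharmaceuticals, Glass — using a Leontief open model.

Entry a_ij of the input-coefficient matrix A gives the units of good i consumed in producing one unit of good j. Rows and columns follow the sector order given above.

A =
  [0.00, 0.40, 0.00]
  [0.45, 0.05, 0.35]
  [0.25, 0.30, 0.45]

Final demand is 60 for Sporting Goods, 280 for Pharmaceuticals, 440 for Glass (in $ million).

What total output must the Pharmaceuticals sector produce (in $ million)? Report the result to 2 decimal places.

x_2 = 1157.32

I − A =
  [   1.00    -0.40     0.00]
  [  -0.45     0.95    -0.35]
  [  -0.25    -0.30     0.55]
Cofactors of I−A, C_ij = (−1)^(i+j)·(minor ij) (rows/columns in the sector order above):
  C_11 = (0.95)(0.55) − (-0.35)(-0.30) = 0.4175
  C_12 = −[(-0.45)(0.55) − (-0.35)(-0.25)] = 0.3350
  C_13 = (-0.45)(-0.30) − (0.95)(-0.25) = 0.3725
  C_21 = −[(-0.40)(0.55) − (0.00)(-0.30)] = 0.2200
  C_22 = (1.00)(0.55) − (0.00)(-0.25) = 0.5500
  C_23 = −[(1.00)(-0.30) − (-0.40)(-0.25)] = 0.4000
  C_31 = (-0.40)(-0.35) − (0.00)(0.95) = 0.1400
  C_32 = −[(1.00)(-0.35) − (0.00)(-0.45)] = 0.3500
  C_33 = (1.00)(0.95) − (-0.40)(-0.45) = 0.7700
det(I−A) = Σ_j (I−A)_1j·C_1j = (1.00)(0.4175) + (-0.40)(0.3350) + (0.00)(0.3725) = 0.2835
adj(I−A) = Cᵀ =
  [ 0.4175   0.2200   0.1400]
  [ 0.3350   0.5500   0.3500]
  [ 0.3725   0.4000   0.7700]
(I − A)⁻¹ = adj(I−A) / det(I−A) ≈
  [   1.4727     0.7760     0.4938]
  [   1.1817     1.9400     1.2346]
  [   1.3139     1.4109     2.7160]
x = (I − A)⁻¹ d = adj(I−A)·d / det(I−A), with det(I−A) = 0.2835:
  x_1 = (0.4175·60 + 0.2200·280 + 0.1400·440) / 0.2835 = 148.25 / 0.2835 ≈ 522.93
  x_2 = (0.3350·60 + 0.5500·280 + 0.3500·440) / 0.2835 = 328.10 / 0.2835 ≈ 1157.32
  x_3 = (0.3725·60 + 0.4000·280 + 0.7700·440) / 0.2835 = 473.15 / 0.2835 ≈ 1668.96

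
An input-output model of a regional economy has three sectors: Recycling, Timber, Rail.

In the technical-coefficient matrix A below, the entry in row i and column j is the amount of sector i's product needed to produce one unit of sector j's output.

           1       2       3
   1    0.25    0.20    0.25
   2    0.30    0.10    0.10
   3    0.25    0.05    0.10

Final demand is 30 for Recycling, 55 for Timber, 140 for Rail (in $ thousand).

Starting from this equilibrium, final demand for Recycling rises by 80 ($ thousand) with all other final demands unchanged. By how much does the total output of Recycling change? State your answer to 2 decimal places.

Δx_1 = 132.85

I − A =
  [   0.75    -0.20    -0.25]
  [  -0.30     0.90    -0.10]
  [  -0.25    -0.05     0.90]
Cofactors of I−A, C_ij = (−1)^(i+j)·(minor ij) (rows/columns in the sector order above):
  C_11 = (0.90)(0.90) − (-0.10)(-0.05) = 0.8050
  C_12 = −[(-0.30)(0.90) − (-0.10)(-0.25)] = 0.2950
  C_13 = (-0.30)(-0.05) − (0.90)(-0.25) = 0.2400
  C_21 = −[(-0.20)(0.90) − (-0.25)(-0.05)] = 0.1925
  C_22 = (0.75)(0.90) − (-0.25)(-0.25) = 0.6125
  C_23 = −[(0.75)(-0.05) − (-0.20)(-0.25)] = 0.0875
  C_31 = (-0.20)(-0.10) − (-0.25)(0.90) = 0.2450
  C_32 = −[(0.75)(-0.10) − (-0.25)(-0.30)] = 0.1500
  C_33 = (0.75)(0.90) − (-0.20)(-0.30) = 0.6150
det(I−A) = Σ_j (I−A)_1j·C_1j = (0.75)(0.8050) + (-0.20)(0.2950) + (-0.25)(0.2400) = 0.48475
adj(I−A) = Cᵀ =
  [ 0.8050   0.1925   0.2450]
  [ 0.2950   0.6125   0.1500]
  [ 0.2400   0.0875   0.6150]
(I − A)⁻¹ = adj(I−A) / det(I−A) ≈
  [   1.6606     0.3971     0.5054]
  [   0.6086     1.2635     0.3094]
  [   0.4951     0.1805     1.2687]
Δx = (I − A)⁻¹ Δd with Δd having +80 in the Recycling component and 0 elsewhere.
So Δx_1 = L_11 · (+80), where L_11 = adj(I−A)_11 / det(I−A) = 0.8050 / 0.48475.
Δx_1 = 0.8050 × (+80) / 0.48475 = 64.40 / 0.48475 ≈ 132.85.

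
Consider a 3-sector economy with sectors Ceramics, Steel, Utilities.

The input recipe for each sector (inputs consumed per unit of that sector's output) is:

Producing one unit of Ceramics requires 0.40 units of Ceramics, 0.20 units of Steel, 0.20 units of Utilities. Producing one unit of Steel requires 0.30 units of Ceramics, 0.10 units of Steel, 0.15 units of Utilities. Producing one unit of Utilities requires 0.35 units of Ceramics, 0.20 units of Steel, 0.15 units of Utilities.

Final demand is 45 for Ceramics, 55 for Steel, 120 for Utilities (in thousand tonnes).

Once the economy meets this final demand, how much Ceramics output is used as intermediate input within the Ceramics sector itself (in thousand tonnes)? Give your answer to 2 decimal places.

z_11 = 124.78

I − A =
  [   0.60    -0.30    -0.35]
  [  -0.20     0.90    -0.20]
  [  -0.20    -0.15     0.85]
Cofactors of I−A, C_ij = (−1)^(i+j)·(minor ij) (rows/columns in the sector order above):
  C_11 = (0.90)(0.85) − (-0.20)(-0.15) = 0.7350
  C_12 = −[(-0.20)(0.85) − (-0.20)(-0.20)] = 0.2100
  C_13 = (-0.20)(-0.15) − (0.90)(-0.20) = 0.2100
  C_21 = −[(-0.30)(0.85) − (-0.35)(-0.15)] = 0.3075
  C_22 = (0.60)(0.85) − (-0.35)(-0.20) = 0.4400
  C_23 = −[(0.60)(-0.15) − (-0.30)(-0.20)] = 0.1500
  C_31 = (-0.30)(-0.20) − (-0.35)(0.90) = 0.3750
  C_32 = −[(0.60)(-0.20) − (-0.35)(-0.20)] = 0.1900
  C_33 = (0.60)(0.90) − (-0.30)(-0.20) = 0.4800
det(I−A) = Σ_j (I−A)_1j·C_1j = (0.60)(0.7350) + (-0.30)(0.2100) + (-0.35)(0.2100) = 0.3045
adj(I−A) = Cᵀ =
  [ 0.7350   0.3075   0.3750]
  [ 0.2100   0.4400   0.1900]
  [ 0.2100   0.1500   0.4800]
(I − A)⁻¹ = adj(I−A) / det(I−A) ≈
  [   2.4138     1.0099     1.2315]
  [   0.6897     1.4450     0.6240]
  [   0.6897     0.4926     1.5764]
First solve x = (I − A)⁻¹ d = adj(I−A)·d / det(I−A); in particular x_1 = (0.7350·45 + 0.3075·55 + 0.3750·120) / 0.3045 = 94.9875 / 0.3045 ≈ 311.9458.
Intermediate flow from 1 to 1: z_11 = a_11 · x_1 = 0.40 × 94.9875 / 0.3045 = 37.995 / 0.3045 ≈ 124.78.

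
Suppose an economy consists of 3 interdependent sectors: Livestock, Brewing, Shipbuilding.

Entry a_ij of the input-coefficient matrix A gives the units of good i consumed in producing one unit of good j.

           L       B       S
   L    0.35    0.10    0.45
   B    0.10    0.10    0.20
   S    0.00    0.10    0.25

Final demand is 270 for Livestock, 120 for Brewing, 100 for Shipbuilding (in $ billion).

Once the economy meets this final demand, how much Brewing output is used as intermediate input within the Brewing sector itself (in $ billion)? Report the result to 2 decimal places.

z_BB = 23.26

I − A =
  [   0.65    -0.10    -0.45]
  [  -0.10     0.90    -0.20]
  [   0.00    -0.10     0.75]
Cofactors of I−A, C_ij = (−1)^(i+j)·(minor ij) (rows/columns in the sector order above):
  C_11 = (0.90)(0.75) − (-0.20)(-0.10) = 0.6550
  C_12 = −[(-0.10)(0.75) − (-0.20)(0.00)] = 0.0750
  C_13 = (-0.10)(-0.10) − (0.90)(0.00) = 0.0100
  C_21 = −[(-0.10)(0.75) − (-0.45)(-0.10)] = 0.1200
  C_22 = (0.65)(0.75) − (-0.45)(0.00) = 0.4875
  C_23 = −[(0.65)(-0.10) − (-0.10)(0.00)] = 0.0650
  C_31 = (-0.10)(-0.20) − (-0.45)(0.90) = 0.4250
  C_32 = −[(0.65)(-0.20) − (-0.45)(-0.10)] = 0.1750
  C_33 = (0.65)(0.90) − (-0.10)(-0.10) = 0.5750
det(I−A) = Σ_j (I−A)_1j·C_1j = (0.65)(0.6550) + (-0.10)(0.0750) + (-0.45)(0.0100) = 0.41375
adj(I−A) = Cᵀ =
  [ 0.6550   0.1200   0.4250]
  [ 0.0750   0.4875   0.1750]
  [ 0.0100   0.0650   0.5750]
(I − A)⁻¹ = adj(I−A) / det(I−A) ≈
  [   1.5831     0.2900     1.0272]
  [   0.1813     1.1782     0.4230]
  [   0.0242     0.1571     1.3897]
First solve x = (I − A)⁻¹ d = adj(I−A)·d / det(I−A); in particular x_B = (0.0750·270 + 0.4875·120 + 0.1750·100) / 0.41375 = 96.25 / 0.41375 ≈ 232.6284.
Intermediate flow from B to B: z_BB = a_BB · x_B = 0.10 × 96.25 / 0.41375 = 9.625 / 0.41375 ≈ 23.26.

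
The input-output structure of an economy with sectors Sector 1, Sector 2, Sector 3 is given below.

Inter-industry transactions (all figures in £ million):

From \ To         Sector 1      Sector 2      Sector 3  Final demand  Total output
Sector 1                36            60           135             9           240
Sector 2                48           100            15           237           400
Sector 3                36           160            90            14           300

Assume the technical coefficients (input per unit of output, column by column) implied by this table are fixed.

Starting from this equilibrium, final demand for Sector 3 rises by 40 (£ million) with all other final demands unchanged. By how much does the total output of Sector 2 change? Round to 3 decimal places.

Δx_2 = 16.537

Technical coefficients a_ij = z_ij / X_j:
  a_11 = 36/240 = 0.15, a_21 = 48/240 = 0.20, a_31 = 36/240 = 0.15
  a_12 = 60/400 = 0.15, a_22 = 100/400 = 0.25, a_32 = 160/400 = 0.40
  a_13 = 135/300 = 0.45, a_23 = 15/300 = 0.05, a_33 = 90/300 = 0.30
I − A =
  [   0.85    -0.15    -0.45]
  [  -0.20     0.75    -0.05]
  [  -0.15    -0.40     0.70]
Cofactors of I−A, C_ij = (−1)^(i+j)·(minor ij) (rows/columns in the sector order above):
  C_11 = (0.75)(0.70) − (-0.05)(-0.40) = 0.5050
  C_12 = −[(-0.20)(0.70) − (-0.05)(-0.15)] = 0.1475
  C_13 = (-0.20)(-0.40) − (0.75)(-0.15) = 0.1925
  C_21 = −[(-0.15)(0.70) − (-0.45)(-0.40)] = 0.2850
  C_22 = (0.85)(0.70) − (-0.45)(-0.15) = 0.5275
  C_23 = −[(0.85)(-0.40) − (-0.15)(-0.15)] = 0.3625
  C_31 = (-0.15)(-0.05) − (-0.45)(0.75) = 0.3450
  C_32 = −[(0.85)(-0.05) − (-0.45)(-0.20)] = 0.1325
  C_33 = (0.85)(0.75) − (-0.15)(-0.20) = 0.6075
det(I−A) = Σ_j (I−A)_1j·C_1j = (0.85)(0.5050) + (-0.15)(0.1475) + (-0.45)(0.1925) = 0.3205
adj(I−A) = Cᵀ =
  [ 0.5050   0.2850   0.3450]
  [ 0.1475   0.5275   0.1325]
  [ 0.1925   0.3625   0.6075]
(I − A)⁻¹ = adj(I−A) / det(I−A) ≈
  [   1.5757     0.8892     1.0764]
  [   0.4602     1.6459     0.4134]
  [   0.6006     1.1310     1.8955]
Δx = (I − A)⁻¹ Δd with Δd having +40 in the Sector 3 component and 0 elsewhere.
So Δx_2 = L_23 · (+40), where L_23 = adj(I−A)_23 / det(I−A) = 0.1325 / 0.3205.
Δx_2 = 0.1325 × (+40) / 0.3205 = 5.30 / 0.3205 ≈ 16.537.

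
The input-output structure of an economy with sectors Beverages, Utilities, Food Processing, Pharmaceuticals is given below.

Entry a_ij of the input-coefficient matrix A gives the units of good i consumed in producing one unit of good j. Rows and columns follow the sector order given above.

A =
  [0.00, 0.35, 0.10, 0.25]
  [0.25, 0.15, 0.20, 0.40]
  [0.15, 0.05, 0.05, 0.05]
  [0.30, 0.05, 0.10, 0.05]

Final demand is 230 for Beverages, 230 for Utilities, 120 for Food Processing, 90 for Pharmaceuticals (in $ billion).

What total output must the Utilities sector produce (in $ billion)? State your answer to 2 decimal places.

I − A =
  [   1.00    -0.35    -0.10    -0.25]
  [  -0.25     0.85    -0.20    -0.40]
  [  -0.15    -0.05     0.95    -0.05]
  [  -0.30    -0.05    -0.10     0.95]
Compute the cofactors C_ij = (−1)^(i+j)·(3×3 minor ij) of I−A; the adjugate is their transpose:
adj(I−A) = Cᵀ =
  [ 0.731875   0.332250   0.183000   0.342125]
  [ 0.375875   0.806750   0.257000   0.452125]
  [ 0.149375   0.103250   0.595500   0.114125]
  [ 0.266625   0.158250   0.134000   0.689875]
det(I−A) = Σ_j (I−A)_1j·C_1j = (1.00)(0.731875) + (-0.35)(0.375875) + (-0.10)(0.149375) + (-0.25)(0.266625) = 0.518725
(I − A)⁻¹ = adj(I−A) / det(I−A) ≈
  [   1.4109     0.6405     0.3528     0.6595]
  [   0.7246     1.5553     0.4954     0.8716]
  [   0.2880     0.1990     1.1480     0.2200]
  [   0.5140     0.3051     0.2583     1.3299]
x = (I − A)⁻¹ d = adj(I−A)·d / det(I−A), with det(I−A) = 0.518725:
  x_B = (0.731875·230 + 0.332250·230 + 0.183000·120 + 0.342125·90) / 0.518725 = 297.50 / 0.518725 ≈ 573.52
  x_U = (0.375875·230 + 0.806750·230 + 0.257000·120 + 0.452125·90) / 0.518725 = 343.535 / 0.518725 ≈ 662.27
  x_F = (0.149375·230 + 0.103250·230 + 0.595500·120 + 0.114125·90) / 0.518725 = 139.835 / 0.518725 ≈ 269.57
  x_P = (0.266625·230 + 0.158250·230 + 0.134000·120 + 0.689875·90) / 0.518725 = 175.89 / 0.518725 ≈ 339.08

x_U = 662.27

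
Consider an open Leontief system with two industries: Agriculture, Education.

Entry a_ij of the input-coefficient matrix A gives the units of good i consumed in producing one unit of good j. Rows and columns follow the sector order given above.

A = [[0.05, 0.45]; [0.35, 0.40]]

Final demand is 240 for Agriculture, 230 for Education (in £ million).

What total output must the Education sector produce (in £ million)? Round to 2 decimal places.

I − A =
  [   0.95    -0.45]
  [  -0.35     0.60]
det(I−A) = (0.95)(0.60) − (-0.45)(-0.35) = 0.4125
adj(I−A) = [[0.60, 0.45], [0.35, 0.95]]
(I − A)⁻¹ = adj(I−A) / det(I−A) ≈
  [   1.4545     1.0909]
  [   0.8485     2.3030]
x = (I − A)⁻¹ d = adj(I−A)·d / det(I−A), with det(I−A) = 0.4125:
  x_A = (0.60·240 + 0.45·230) / 0.4125 = 247.50 / 0.4125 = 600.00
  x_E = (0.35·240 + 0.95·230) / 0.4125 = 302.50 / 0.4125 ≈ 733.33

x_E = 733.33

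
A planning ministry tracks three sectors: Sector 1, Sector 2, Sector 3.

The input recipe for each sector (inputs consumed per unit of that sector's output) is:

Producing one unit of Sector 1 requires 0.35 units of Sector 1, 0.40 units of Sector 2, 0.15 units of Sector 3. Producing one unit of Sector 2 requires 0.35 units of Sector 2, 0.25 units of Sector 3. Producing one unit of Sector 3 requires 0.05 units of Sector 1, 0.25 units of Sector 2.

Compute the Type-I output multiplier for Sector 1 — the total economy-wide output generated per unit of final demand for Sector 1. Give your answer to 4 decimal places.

I − A =
  [   0.65     0.00    -0.05]
  [  -0.40     0.65    -0.25]
  [  -0.15    -0.25     1.00]
Cofactors of I−A, C_ij = (−1)^(i+j)·(minor ij) (rows/columns in the sector order above):
  C_11 = (0.65)(1.00) − (-0.25)(-0.25) = 0.5875
  C_12 = −[(-0.40)(1.00) − (-0.25)(-0.15)] = 0.4375
  C_13 = (-0.40)(-0.25) − (0.65)(-0.15) = 0.1975
  C_21 = −[(0.00)(1.00) − (-0.05)(-0.25)] = 0.0125
  C_22 = (0.65)(1.00) − (-0.05)(-0.15) = 0.6425
  C_23 = −[(0.65)(-0.25) − (0.00)(-0.15)] = 0.1625
  C_31 = (0.00)(-0.25) − (-0.05)(0.65) = 0.0325
  C_32 = −[(0.65)(-0.25) − (-0.05)(-0.40)] = 0.1825
  C_33 = (0.65)(0.65) − (0.00)(-0.40) = 0.4225
det(I−A) = Σ_j (I−A)_1j·C_1j = (0.65)(0.5875) + (0.00)(0.4375) + (-0.05)(0.1975) = 0.3720
adj(I−A) = Cᵀ =
  [ 0.5875   0.0125   0.0325]
  [ 0.4375   0.6425   0.1825]
  [ 0.1975   0.1625   0.4225]
(I − A)⁻¹ = adj(I−A) / det(I−A) ≈
  [   1.57930     0.03360     0.08737]
  [   1.17608     1.72715     0.49059]
  [   0.53091     0.43683     1.13575]
The output multiplier for sector j is the column-j sum of the Leontief inverse (I − A)⁻¹ = adj(I−A) / det(I−A).
Column 1 of adj(I−A): (0.5875, 0.4375, 0.1975); det(I−A) = 0.3720.
m_1 = (0.5875 + 0.4375 + 0.1975) / 0.3720 = 1.2225 / 0.3720 ≈ 3.2863.

m_1 = 3.2863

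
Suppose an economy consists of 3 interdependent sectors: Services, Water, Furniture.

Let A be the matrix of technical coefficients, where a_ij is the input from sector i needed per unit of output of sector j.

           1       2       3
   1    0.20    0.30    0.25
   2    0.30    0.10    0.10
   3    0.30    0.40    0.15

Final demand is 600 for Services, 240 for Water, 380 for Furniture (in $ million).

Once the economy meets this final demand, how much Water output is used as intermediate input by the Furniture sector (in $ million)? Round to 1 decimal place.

z_23 = 144.0

I − A =
  [   0.80    -0.30    -0.25]
  [  -0.30     0.90    -0.10]
  [  -0.30    -0.40     0.85]
Cofactors of I−A, C_ij = (−1)^(i+j)·(minor ij) (rows/columns in the sector order above):
  C_11 = (0.90)(0.85) − (-0.10)(-0.40) = 0.7250
  C_12 = −[(-0.30)(0.85) − (-0.10)(-0.30)] = 0.2850
  C_13 = (-0.30)(-0.40) − (0.90)(-0.30) = 0.3900
  C_21 = −[(-0.30)(0.85) − (-0.25)(-0.40)] = 0.3550
  C_22 = (0.80)(0.85) − (-0.25)(-0.30) = 0.6050
  C_23 = −[(0.80)(-0.40) − (-0.30)(-0.30)] = 0.4100
  C_31 = (-0.30)(-0.10) − (-0.25)(0.90) = 0.2550
  C_32 = −[(0.80)(-0.10) − (-0.25)(-0.30)] = 0.1550
  C_33 = (0.80)(0.90) − (-0.30)(-0.30) = 0.6300
det(I−A) = Σ_j (I−A)_1j·C_1j = (0.80)(0.7250) + (-0.30)(0.2850) + (-0.25)(0.3900) = 0.3970
adj(I−A) = Cᵀ =
  [ 0.7250   0.3550   0.2550]
  [ 0.2850   0.6050   0.1550]
  [ 0.3900   0.4100   0.6300]
(I − A)⁻¹ = adj(I−A) / det(I−A) ≈
  [   1.8262     0.8942     0.6423]
  [   0.7179     1.5239     0.3904]
  [   0.9824     1.0327     1.5869]
First solve x = (I − A)⁻¹ d = adj(I−A)·d / det(I−A); in particular x_3 = (0.3900·600 + 0.4100·240 + 0.6300·380) / 0.3970 = 571.80 / 0.3970 ≈ 1440.302.
Intermediate flow from 2 to 3: z_23 = a_23 · x_3 = 0.10 × 571.80 / 0.3970 = 57.18 / 0.3970 ≈ 144.0.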